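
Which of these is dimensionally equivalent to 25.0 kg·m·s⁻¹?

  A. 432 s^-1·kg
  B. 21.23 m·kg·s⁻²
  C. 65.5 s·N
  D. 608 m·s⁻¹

Reference: kg·m·s⁻¹.
Each option:
  A. kg·s⁻¹
  B. kg·m·s⁻²
  C. N·s = kg·m·s⁻²·s = kg·m·s⁻¹  ← same
  D. m·s⁻¹
Only C. matches kg·m·s⁻¹.

C.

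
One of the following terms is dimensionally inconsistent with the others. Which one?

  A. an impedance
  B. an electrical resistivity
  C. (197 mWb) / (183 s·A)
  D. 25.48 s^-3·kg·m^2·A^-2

B.

Expand each in SI base units:
  A. [impedance] = kg·m²·s⁻³·A⁻²
  B. [electrical resistivity] = kg·m³·s⁻³·A⁻²
  C. [kg·m²·s⁻²·A⁻¹] / [s·A] = kg·m²·s⁻³·A⁻²
  D. kg·m²·s⁻³·A⁻²
All reduce to kg·m²·s⁻³·A⁻² except B., which is kg·m³·s⁻³·A⁻².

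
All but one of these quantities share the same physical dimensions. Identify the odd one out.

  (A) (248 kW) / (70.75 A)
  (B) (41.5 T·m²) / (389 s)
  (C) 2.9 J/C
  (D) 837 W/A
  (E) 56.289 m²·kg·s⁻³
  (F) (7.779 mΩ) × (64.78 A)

Work out the base dimensions of each:
  (A) [kg·m²·s⁻³] / [A] = kg·m²·s⁻³·A⁻¹
  (B) [kg·m²·s⁻²·A⁻¹] / [s] = kg·m²·s⁻³·A⁻¹
  (C) J·C⁻¹ = N·m·(s·A)⁻¹ = kg·m²·s⁻³·A⁻¹
  (D) W·A⁻¹ = J·s⁻¹·A⁻¹ = kg·m²·s⁻³·A⁻¹
  (E) kg·m²·s⁻³
  (F) [kg·m²·s⁻³·A⁻²] · [A] = kg·m²·s⁻³·A⁻¹
All reduce to kg·m²·s⁻³·A⁻¹ except (E), which is kg·m²·s⁻³.

(E)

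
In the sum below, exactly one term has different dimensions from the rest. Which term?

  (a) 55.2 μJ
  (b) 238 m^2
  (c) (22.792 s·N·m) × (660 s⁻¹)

(b)

Dimensions:
  (a) J = N·m = kg·m²·s⁻²
  (b) m²
  (c) [kg·m²·s⁻¹] · [s⁻¹] = kg·m²·s⁻²
All reduce to kg·m²·s⁻² except (b), which is m².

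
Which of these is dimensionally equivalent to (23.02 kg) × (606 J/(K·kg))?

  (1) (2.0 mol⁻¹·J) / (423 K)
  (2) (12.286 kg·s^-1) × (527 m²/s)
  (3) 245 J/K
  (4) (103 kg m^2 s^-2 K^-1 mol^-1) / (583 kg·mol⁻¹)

(3)

Reference: [kg] · [m²·s⁻²·K⁻¹] = kg·m²·s⁻²·K⁻¹.
Each option:
  (1) [kg·m²·s⁻²·mol⁻¹] / [K] = kg·m²·s⁻²·K⁻¹·mol⁻¹
  (2) [kg·s⁻¹] · [m²·s⁻¹] = kg·m²·s⁻²
  (3) J·K⁻¹ = N·m·K⁻¹ = kg·m²·s⁻²·K⁻¹  ← same
  (4) [kg·m²·s⁻²·K⁻¹·mol⁻¹] / [kg·mol⁻¹] = m²·s⁻²·K⁻¹
Only (3) matches kg·m²·s⁻²·K⁻¹.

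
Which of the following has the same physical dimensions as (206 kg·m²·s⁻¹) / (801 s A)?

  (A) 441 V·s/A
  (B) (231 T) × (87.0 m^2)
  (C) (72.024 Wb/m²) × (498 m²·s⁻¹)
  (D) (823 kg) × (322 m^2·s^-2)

Reference: [kg·m²·s⁻¹] / [s·A] = kg·m²·s⁻²·A⁻¹.
Each option:
  (A) V·s·A⁻¹ = J·C⁻¹·s·A⁻¹ = kg·m²·s⁻²·A⁻²
  (B) [kg·s⁻²·A⁻¹] · [m²] = kg·m²·s⁻²·A⁻¹  ← same
  (C) [kg·s⁻²·A⁻¹] · [m²·s⁻¹] = kg·m²·s⁻³·A⁻¹
  (D) [kg] · [m²·s⁻²] = kg·m²·s⁻²
Only (B) matches kg·m²·s⁻²·A⁻¹.

(B)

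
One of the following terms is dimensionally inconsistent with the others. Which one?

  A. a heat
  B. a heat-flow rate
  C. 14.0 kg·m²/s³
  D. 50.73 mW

Dimensions:
  A. [heat] = kg·m²·s⁻²
  B. [heat-flow rate] = kg·m²·s⁻³
  C. kg·m²·s⁻³
  D. W = J·s⁻¹ = kg·m²·s⁻³
All reduce to kg·m²·s⁻³ except A., which is kg·m²·s⁻².

A.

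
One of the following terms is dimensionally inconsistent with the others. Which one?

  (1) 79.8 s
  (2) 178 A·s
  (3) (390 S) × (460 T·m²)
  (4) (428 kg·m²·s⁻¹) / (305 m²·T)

(1)

Expand each in SI base units:
  (1) s
  (2) A·s = s·A
  (3) [kg⁻¹·m⁻²·s³·A²] · [kg·m²·s⁻²·A⁻¹] = s·A
  (4) [kg·m²·s⁻¹] / [kg·m²·s⁻²·A⁻¹] = s·A
All reduce to s·A except (1), which is s.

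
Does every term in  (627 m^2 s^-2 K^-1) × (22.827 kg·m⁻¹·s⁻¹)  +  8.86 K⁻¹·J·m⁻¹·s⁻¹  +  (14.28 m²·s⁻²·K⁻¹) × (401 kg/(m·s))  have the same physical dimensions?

Dimensions:
  (627 m^2 s^-2 K^-1) × (22.827 kg·m⁻¹·s⁻¹):  [m²·s⁻²·K⁻¹] · [kg·m⁻¹·s⁻¹] = kg·m·s⁻³·K⁻¹
  8.86 K⁻¹·J·m⁻¹·s⁻¹:  J·s⁻¹·m⁻¹·K⁻¹ = N·m·s⁻¹·m⁻¹·K⁻¹ = kg·m·s⁻³·K⁻¹
  (14.28 m²·s⁻²·K⁻¹) × (401 kg/(m·s)):  [m²·s⁻²·K⁻¹] · [kg·m⁻¹·s⁻¹] = kg·m·s⁻³·K⁻¹
Every term reduces to kg·m·s⁻³·K⁻¹.

Yes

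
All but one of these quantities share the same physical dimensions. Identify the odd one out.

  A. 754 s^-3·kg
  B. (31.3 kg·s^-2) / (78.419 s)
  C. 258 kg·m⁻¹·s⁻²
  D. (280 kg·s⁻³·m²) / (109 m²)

C.

Dimensions:
  A. kg·s⁻³
  B. [kg·s⁻²] / [s] = kg·s⁻³
  C. kg·m⁻¹·s⁻²
  D. [kg·m²·s⁻³] / [m²] = kg·s⁻³
All reduce to kg·s⁻³ except C., which is kg·m⁻¹·s⁻².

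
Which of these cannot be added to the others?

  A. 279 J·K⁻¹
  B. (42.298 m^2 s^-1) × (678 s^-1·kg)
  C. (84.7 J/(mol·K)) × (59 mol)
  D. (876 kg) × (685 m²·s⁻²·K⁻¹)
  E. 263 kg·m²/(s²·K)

B.

Dimensions:
  A. J·K⁻¹ = N·m·K⁻¹ = kg·m²·s⁻²·K⁻¹
  B. [m²·s⁻¹] · [kg·s⁻¹] = kg·m²·s⁻²
  C. [kg·m²·s⁻²·K⁻¹·mol⁻¹] · [mol] = kg·m²·s⁻²·K⁻¹
  D. [kg] · [m²·s⁻²·K⁻¹] = kg·m²·s⁻²·K⁻¹
  E. kg·m²·s⁻²·K⁻¹
All reduce to kg·m²·s⁻²·K⁻¹ except B., which is kg·m²·s⁻².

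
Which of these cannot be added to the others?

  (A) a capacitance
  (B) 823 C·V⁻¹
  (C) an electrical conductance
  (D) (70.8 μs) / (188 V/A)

Work out the base dimensions of each:
  (A) [capacitance] = kg⁻¹·m⁻²·s⁴·A²
  (B) C·V⁻¹ = s·A·(J·C⁻¹)⁻¹ = kg⁻¹·m⁻²·s⁴·A²
  (C) [electrical conductance] = kg⁻¹·m⁻²·s³·A²
  (D) [s] / [kg·m²·s⁻³·A⁻²] = kg⁻¹·m⁻²·s⁴·A²
All reduce to kg⁻¹·m⁻²·s⁴·A² except (C), which is kg⁻¹·m⁻²·s³·A².

(C)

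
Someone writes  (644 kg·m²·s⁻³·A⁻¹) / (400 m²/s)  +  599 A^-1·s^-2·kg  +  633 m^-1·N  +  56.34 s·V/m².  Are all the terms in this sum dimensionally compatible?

In SI base units:
  (644 kg·m²·s⁻³·A⁻¹) / (400 m²/s):  [kg·m²·s⁻³·A⁻¹] / [m²·s⁻¹] = kg·s⁻²·A⁻¹
  599 A^-1·s^-2·kg:  kg·s⁻²·A⁻¹
  633 m^-1·N:  N·m⁻¹ = kg·m·s⁻²·m⁻¹ = kg·s⁻²
  56.34 s·V/m²:  V·s·m⁻² = J·C⁻¹·s·m⁻² = kg·s⁻²·A⁻¹
The terms do not share a single dimension (kg·s⁻² vs kg·s⁻²·A⁻¹).

No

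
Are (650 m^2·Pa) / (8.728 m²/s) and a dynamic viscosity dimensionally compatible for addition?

Yes

Dimensions:
  (650 m^2·Pa) / (8.728 m²/s):  [kg·m·s⁻²] / [m²·s⁻¹] = kg·m⁻¹·s⁻¹
  a dynamic viscosity:  [dynamic viscosity] = kg·m⁻¹·s⁻¹
Both are kg·m⁻¹·s⁻¹, so they have the same dimensions and can be added.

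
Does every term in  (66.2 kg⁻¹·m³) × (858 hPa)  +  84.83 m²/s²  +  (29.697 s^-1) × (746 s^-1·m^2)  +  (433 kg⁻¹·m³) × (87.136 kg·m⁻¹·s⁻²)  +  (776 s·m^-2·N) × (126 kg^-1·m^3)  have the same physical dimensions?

No

In SI base units:
  (66.2 kg⁻¹·m³) × (858 hPa):  [kg⁻¹·m³] · [kg·m⁻¹·s⁻²] = m²·s⁻²
  84.83 m²/s²:  m²·s⁻²
  (29.697 s^-1) × (746 s^-1·m^2):  [s⁻¹] · [m²·s⁻¹] = m²·s⁻²
  (433 kg⁻¹·m³) × (87.136 kg·m⁻¹·s⁻²):  [kg⁻¹·m³] · [kg·m⁻¹·s⁻²] = m²·s⁻²
  (776 s·m^-2·N) × (126 kg^-1·m^3):  [kg·m⁻¹·s⁻¹] · [kg⁻¹·m³] = m²·s⁻¹
The terms do not share a single dimension (m²·s⁻² vs m²·s⁻¹).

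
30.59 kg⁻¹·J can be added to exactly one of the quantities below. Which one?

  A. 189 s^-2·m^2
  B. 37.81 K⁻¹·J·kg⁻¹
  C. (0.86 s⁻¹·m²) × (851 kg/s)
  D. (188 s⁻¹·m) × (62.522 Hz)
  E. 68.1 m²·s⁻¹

Reference: J·kg⁻¹ = N·m·kg⁻¹ = m²·s⁻².
Each option:
  A. m²·s⁻²  ← same
  B. J·kg⁻¹·K⁻¹ = N·m·kg⁻¹·K⁻¹ = m²·s⁻²·K⁻¹
  C. [m²·s⁻¹] · [kg·s⁻¹] = kg·m²·s⁻²
  D. [m·s⁻¹] · [s⁻¹] = m·s⁻²
  E. m²·s⁻¹
Only A. matches m²·s⁻².

A.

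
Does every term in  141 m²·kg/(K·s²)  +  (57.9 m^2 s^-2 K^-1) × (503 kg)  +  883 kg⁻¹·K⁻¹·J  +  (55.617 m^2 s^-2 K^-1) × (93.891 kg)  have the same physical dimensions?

No

Work out the base dimensions of each:
  141 m²·kg/(K·s²):  kg·m²·s⁻²·K⁻¹
  (57.9 m^2 s^-2 K^-1) × (503 kg):  [m²·s⁻²·K⁻¹] · [kg] = kg·m²·s⁻²·K⁻¹
  883 kg⁻¹·K⁻¹·J:  J·kg⁻¹·K⁻¹ = N·m·kg⁻¹·K⁻¹ = m²·s⁻²·K⁻¹
  (55.617 m^2 s^-2 K^-1) × (93.891 kg):  [m²·s⁻²·K⁻¹] · [kg] = kg·m²·s⁻²·K⁻¹
The terms do not share a single dimension (kg·m²·s⁻²·K⁻¹ vs m²·s⁻²·K⁻¹).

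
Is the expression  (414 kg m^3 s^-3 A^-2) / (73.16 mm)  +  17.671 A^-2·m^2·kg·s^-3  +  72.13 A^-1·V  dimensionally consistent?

Yes

Dimensions:
  (414 kg m^3 s^-3 A^-2) / (73.16 mm):  [kg·m³·s⁻³·A⁻²] / [m] = kg·m²·s⁻³·A⁻²
  17.671 A^-2·m^2·kg·s^-3:  kg·m²·s⁻³·A⁻²
  72.13 A^-1·V:  V·A⁻¹ = J·C⁻¹·A⁻¹ = kg·m²·s⁻³·A⁻²
Every term reduces to kg·m²·s⁻³·A⁻².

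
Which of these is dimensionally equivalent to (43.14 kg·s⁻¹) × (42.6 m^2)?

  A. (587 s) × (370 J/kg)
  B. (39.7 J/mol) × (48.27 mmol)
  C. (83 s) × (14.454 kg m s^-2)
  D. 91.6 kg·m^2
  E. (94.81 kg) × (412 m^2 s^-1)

Reference: [kg·s⁻¹] · [m²] = kg·m²·s⁻¹.
Each option:
  A. [s] · [m²·s⁻²] = m²·s⁻¹
  B. [kg·m²·s⁻²·mol⁻¹] · [mol] = kg·m²·s⁻²
  C. [s] · [kg·m·s⁻²] = kg·m·s⁻¹
  D. kg·m²
  E. [kg] · [m²·s⁻¹] = kg·m²·s⁻¹  ← same
Only E. matches kg·m²·s⁻¹.

E.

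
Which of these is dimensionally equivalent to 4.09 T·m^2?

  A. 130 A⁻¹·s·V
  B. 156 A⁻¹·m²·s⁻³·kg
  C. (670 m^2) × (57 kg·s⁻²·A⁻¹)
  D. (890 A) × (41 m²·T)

C.

Reference: T·m² = Wb·m⁻²·m² = kg·m²·s⁻²·A⁻¹.
Each option:
  A. V·s·A⁻¹ = J·C⁻¹·s·A⁻¹ = kg·m²·s⁻²·A⁻²
  B. kg·m²·s⁻³·A⁻¹
  C. [m²] · [kg·s⁻²·A⁻¹] = kg·m²·s⁻²·A⁻¹  ← same
  D. [A] · [kg·m²·s⁻²·A⁻¹] = kg·m²·s⁻²
Only C. matches kg·m²·s⁻²·A⁻¹.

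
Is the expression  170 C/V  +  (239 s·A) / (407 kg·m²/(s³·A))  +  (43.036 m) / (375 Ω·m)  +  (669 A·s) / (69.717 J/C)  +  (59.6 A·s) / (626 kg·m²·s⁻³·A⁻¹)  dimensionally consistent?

No

Reduce each to base SI dimensions:
  170 C/V:  C·V⁻¹ = s·A·(J·C⁻¹)⁻¹ = kg⁻¹·m⁻²·s⁴·A²
  (239 s·A) / (407 kg·m²/(s³·A)):  [s·A] / [kg·m²·s⁻³·A⁻¹] = kg⁻¹·m⁻²·s⁴·A²
  (43.036 m) / (375 Ω·m):  [m] / [kg·m³·s⁻³·A⁻²] = kg⁻¹·m⁻²·s³·A²
  (669 A·s) / (69.717 J/C):  [s·A] / [kg·m²·s⁻³·A⁻¹] = kg⁻¹·m⁻²·s⁴·A²
  (59.6 A·s) / (626 kg·m²·s⁻³·A⁻¹):  [s·A] / [kg·m²·s⁻³·A⁻¹] = kg⁻¹·m⁻²·s⁴·A²
The terms do not share a single dimension (kg⁻¹·m⁻²·s³·A² vs kg⁻¹·m⁻²·s⁴·A²).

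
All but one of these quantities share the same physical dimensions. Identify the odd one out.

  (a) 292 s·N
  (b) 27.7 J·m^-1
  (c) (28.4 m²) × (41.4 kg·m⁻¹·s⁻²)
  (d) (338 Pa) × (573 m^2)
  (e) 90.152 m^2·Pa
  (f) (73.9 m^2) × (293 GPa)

(a)

Work out the base dimensions of each:
  (a) N·s = kg·m·s⁻²·s = kg·m·s⁻¹
  (b) J·m⁻¹ = N·m·m⁻¹ = kg·m·s⁻²
  (c) [m²] · [kg·m⁻¹·s⁻²] = kg·m·s⁻²
  (d) [kg·m⁻¹·s⁻²] · [m²] = kg·m·s⁻²
  (e) Pa·m² = N·m⁻²·m² = kg·m·s⁻²
  (f) [m²] · [kg·m⁻¹·s⁻²] = kg·m·s⁻²
All reduce to kg·m·s⁻² except (a), which is kg·m·s⁻¹.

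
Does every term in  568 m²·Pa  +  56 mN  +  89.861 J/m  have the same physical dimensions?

In SI base units:
  568 m²·Pa:  Pa·m² = N·m⁻²·m² = kg·m·s⁻²
  56 mN:  N = kg·m·s⁻²
  89.861 J/m:  J·m⁻¹ = N·m·m⁻¹ = kg·m·s⁻²
Every term reduces to kg·m·s⁻².

Yes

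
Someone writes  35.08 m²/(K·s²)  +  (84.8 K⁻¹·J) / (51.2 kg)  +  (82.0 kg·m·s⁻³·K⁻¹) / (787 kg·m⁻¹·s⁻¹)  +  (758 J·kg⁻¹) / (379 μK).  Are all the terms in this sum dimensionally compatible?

Dimensions:
  35.08 m²/(K·s²):  m²·s⁻²·K⁻¹
  (84.8 K⁻¹·J) / (51.2 kg):  [kg·m²·s⁻²·K⁻¹] / [kg] = m²·s⁻²·K⁻¹
  (82.0 kg·m·s⁻³·K⁻¹) / (787 kg·m⁻¹·s⁻¹):  [kg·m·s⁻³·K⁻¹] / [kg·m⁻¹·s⁻¹] = m²·s⁻²·K⁻¹
  (758 J·kg⁻¹) / (379 μK):  [m²·s⁻²] / [K] = m²·s⁻²·K⁻¹
Every term reduces to m²·s⁻²·K⁻¹.

Yes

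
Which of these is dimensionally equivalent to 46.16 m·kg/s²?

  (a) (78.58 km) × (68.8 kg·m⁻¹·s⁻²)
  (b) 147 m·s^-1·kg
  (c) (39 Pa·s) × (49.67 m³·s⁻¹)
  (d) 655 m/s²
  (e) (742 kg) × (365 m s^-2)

(e)

Reference: kg·m·s⁻².
Each option:
  (a) [m] · [kg·m⁻¹·s⁻²] = kg·s⁻²
  (b) kg·m·s⁻¹
  (c) [kg·m⁻¹·s⁻¹] · [m³·s⁻¹] = kg·m²·s⁻²
  (d) m·s⁻²
  (e) [kg] · [m·s⁻²] = kg·m·s⁻²  ← same
Only (e) matches kg·m·s⁻².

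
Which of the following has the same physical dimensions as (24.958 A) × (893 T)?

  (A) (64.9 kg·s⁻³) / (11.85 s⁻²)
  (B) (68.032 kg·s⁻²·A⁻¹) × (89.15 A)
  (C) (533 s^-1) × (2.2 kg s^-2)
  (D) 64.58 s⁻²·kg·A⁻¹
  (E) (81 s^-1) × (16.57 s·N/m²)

Reference: [A] · [kg·s⁻²·A⁻¹] = kg·s⁻².
Each option:
  (A) [kg·s⁻³] / [s⁻²] = kg·s⁻¹
  (B) [kg·s⁻²·A⁻¹] · [A] = kg·s⁻²  ← same
  (C) [s⁻¹] · [kg·s⁻²] = kg·s⁻³
  (D) kg·s⁻²·A⁻¹
  (E) [s⁻¹] · [kg·m⁻¹·s⁻¹] = kg·m⁻¹·s⁻²
Only (B) matches kg·s⁻².

(B)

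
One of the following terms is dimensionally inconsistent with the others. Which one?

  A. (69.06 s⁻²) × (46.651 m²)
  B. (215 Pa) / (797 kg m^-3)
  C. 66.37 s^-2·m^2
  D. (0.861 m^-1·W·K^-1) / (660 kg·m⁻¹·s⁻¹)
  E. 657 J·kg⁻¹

Reduce each to base SI dimensions:
  A. [s⁻²] · [m²] = m²·s⁻²
  B. [kg·m⁻¹·s⁻²] / [kg·m⁻³] = m²·s⁻²
  C. m²·s⁻²
  D. [kg·m·s⁻³·K⁻¹] / [kg·m⁻¹·s⁻¹] = m²·s⁻²·K⁻¹
  E. J·kg⁻¹ = N·m·kg⁻¹ = m²·s⁻²
All reduce to m²·s⁻² except D., which is m²·s⁻²·K⁻¹.

D.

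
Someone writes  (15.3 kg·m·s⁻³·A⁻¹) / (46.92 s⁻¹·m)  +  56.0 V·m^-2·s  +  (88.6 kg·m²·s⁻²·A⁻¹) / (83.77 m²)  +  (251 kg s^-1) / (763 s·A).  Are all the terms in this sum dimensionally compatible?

Work out the base dimensions of each:
  (15.3 kg·m·s⁻³·A⁻¹) / (46.92 s⁻¹·m):  [kg·m·s⁻³·A⁻¹] / [m·s⁻¹] = kg·s⁻²·A⁻¹
  56.0 V·m^-2·s:  V·s·m⁻² = J·C⁻¹·s·m⁻² = kg·s⁻²·A⁻¹
  (88.6 kg·m²·s⁻²·A⁻¹) / (83.77 m²):  [kg·m²·s⁻²·A⁻¹] / [m²] = kg·s⁻²·A⁻¹
  (251 kg s^-1) / (763 s·A):  [kg·s⁻¹] / [s·A] = kg·s⁻²·A⁻¹
Every term reduces to kg·s⁻²·A⁻¹.

Yes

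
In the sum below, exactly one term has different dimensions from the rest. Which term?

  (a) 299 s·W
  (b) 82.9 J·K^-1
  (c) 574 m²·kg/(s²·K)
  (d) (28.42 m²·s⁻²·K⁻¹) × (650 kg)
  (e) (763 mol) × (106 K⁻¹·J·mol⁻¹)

Dimensions:
  (a) W·s = J·s⁻¹·s = kg·m²·s⁻²
  (b) J·K⁻¹ = N·m·K⁻¹ = kg·m²·s⁻²·K⁻¹
  (c) kg·m²·s⁻²·K⁻¹
  (d) [m²·s⁻²·K⁻¹] · [kg] = kg·m²·s⁻²·K⁻¹
  (e) [mol] · [kg·m²·s⁻²·K⁻¹·mol⁻¹] = kg·m²·s⁻²·K⁻¹
All reduce to kg·m²·s⁻²·K⁻¹ except (a), which is kg·m²·s⁻².

(a)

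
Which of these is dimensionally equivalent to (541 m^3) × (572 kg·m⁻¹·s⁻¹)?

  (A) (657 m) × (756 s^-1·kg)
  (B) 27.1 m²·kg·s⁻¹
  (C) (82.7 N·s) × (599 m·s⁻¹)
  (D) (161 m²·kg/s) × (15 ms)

(B)

Reference: [m³] · [kg·m⁻¹·s⁻¹] = kg·m²·s⁻¹.
Each option:
  (A) [m] · [kg·s⁻¹] = kg·m·s⁻¹
  (B) kg·m²·s⁻¹  ← same
  (C) [kg·m·s⁻¹] · [m·s⁻¹] = kg·m²·s⁻²
  (D) [kg·m²·s⁻¹] · [s] = kg·m²
Only (B) matches kg·m²·s⁻¹.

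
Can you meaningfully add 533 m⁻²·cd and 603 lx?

In SI base units:
  533 m⁻²·cd:  cd·m⁻² = m⁻²·cd
  603 lx:  lx = lm·m⁻² = m⁻²·cd
Both are m⁻²·cd, so they have the same dimensions and can be added.

Yes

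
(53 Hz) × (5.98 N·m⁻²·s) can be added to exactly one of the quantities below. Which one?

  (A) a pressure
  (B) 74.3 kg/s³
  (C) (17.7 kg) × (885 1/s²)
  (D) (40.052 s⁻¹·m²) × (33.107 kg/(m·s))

(A)

Reference: [s⁻¹] · [kg·m⁻¹·s⁻¹] = kg·m⁻¹·s⁻².
Each option:
  (A) [pressure] = kg·m⁻¹·s⁻²  ← same
  (B) kg·s⁻³
  (C) [kg] · [s⁻²] = kg·s⁻²
  (D) [m²·s⁻¹] · [kg·m⁻¹·s⁻¹] = kg·m·s⁻²
Only (A) matches kg·m⁻¹·s⁻².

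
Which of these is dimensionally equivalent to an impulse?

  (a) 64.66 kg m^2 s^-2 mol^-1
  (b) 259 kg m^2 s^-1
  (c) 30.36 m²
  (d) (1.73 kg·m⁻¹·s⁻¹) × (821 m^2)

Reference: [impulse] = kg·m·s⁻¹.
Each option:
  (a) kg·m²·s⁻²·mol⁻¹
  (b) kg·m²·s⁻¹
  (c) m²
  (d) [kg·m⁻¹·s⁻¹] · [m²] = kg·m·s⁻¹  ← same
Only (d) matches kg·m·s⁻¹.

(d)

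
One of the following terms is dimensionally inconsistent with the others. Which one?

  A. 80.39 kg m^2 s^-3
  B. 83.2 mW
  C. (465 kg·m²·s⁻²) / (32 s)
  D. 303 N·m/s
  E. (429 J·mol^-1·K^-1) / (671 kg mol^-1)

E.

Reduce each to base SI dimensions:
  A. kg·m²·s⁻³
  B. W = J·s⁻¹ = kg·m²·s⁻³
  C. [kg·m²·s⁻²] / [s] = kg·m²·s⁻³
  D. N·m·s⁻¹ = kg·m·s⁻²·m·s⁻¹ = kg·m²·s⁻³
  E. [kg·m²·s⁻²·K⁻¹·mol⁻¹] / [kg·mol⁻¹] = m²·s⁻²·K⁻¹
All reduce to kg·m²·s⁻³ except E., which is m²·s⁻²·K⁻¹.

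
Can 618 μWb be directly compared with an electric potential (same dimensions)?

Dimensions:
  618 μWb:  Wb = V·s = kg·m²·s⁻²·A⁻¹
  an electric potential:  [electric potential] = kg·m²·s⁻³·A⁻¹
kg·m²·s⁻²·A⁻¹ ≠ kg·m²·s⁻³·A⁻¹, so they cannot be added.

No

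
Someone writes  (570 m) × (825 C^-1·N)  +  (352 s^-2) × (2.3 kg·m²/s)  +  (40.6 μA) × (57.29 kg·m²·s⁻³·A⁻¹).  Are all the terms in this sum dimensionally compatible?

Dimensions:
  (570 m) × (825 C^-1·N):  [m] · [kg·m·s⁻³·A⁻¹] = kg·m²·s⁻³·A⁻¹
  (352 s^-2) × (2.3 kg·m²/s):  [s⁻²] · [kg·m²·s⁻¹] = kg·m²·s⁻³
  (40.6 μA) × (57.29 kg·m²·s⁻³·A⁻¹):  [A] · [kg·m²·s⁻³·A⁻¹] = kg·m²·s⁻³
The terms do not share a single dimension (kg·m²·s⁻³ vs kg·m²·s⁻³·A⁻¹).

No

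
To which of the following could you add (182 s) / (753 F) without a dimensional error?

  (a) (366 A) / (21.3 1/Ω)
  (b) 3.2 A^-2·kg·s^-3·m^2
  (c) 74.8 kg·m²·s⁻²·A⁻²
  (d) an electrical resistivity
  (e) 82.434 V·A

(b)

Reference: [s] / [kg⁻¹·m⁻²·s⁴·A²] = kg·m²·s⁻³·A⁻².
Each option:
  (a) [A] / [kg⁻¹·m⁻²·s³·A²] = kg·m²·s⁻³·A⁻¹
  (b) kg·m²·s⁻³·A⁻²  ← same
  (c) kg·m²·s⁻²·A⁻²
  (d) [electrical resistivity] = kg·m³·s⁻³·A⁻²
  (e) V·A = J·C⁻¹·A = kg·m²·s⁻³
Only (b) matches kg·m²·s⁻³·A⁻².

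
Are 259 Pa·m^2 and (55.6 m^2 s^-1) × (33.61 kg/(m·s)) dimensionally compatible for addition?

Dimensions:
  259 Pa·m^2:  Pa·m² = N·m⁻²·m² = kg·m·s⁻²
  (55.6 m^2 s^-1) × (33.61 kg/(m·s)):  [m²·s⁻¹] · [kg·m⁻¹·s⁻¹] = kg·m·s⁻²
Both are kg·m·s⁻², so they have the same dimensions and can be added.

Yes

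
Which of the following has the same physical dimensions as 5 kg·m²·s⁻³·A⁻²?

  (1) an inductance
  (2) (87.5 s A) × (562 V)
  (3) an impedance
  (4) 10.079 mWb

Reference: kg·m²·s⁻³·A⁻².
Each option:
  (1) [inductance] = kg·m²·s⁻²·A⁻²
  (2) [s·A] · [kg·m²·s⁻³·A⁻¹] = kg·m²·s⁻²
  (3) [impedance] = kg·m²·s⁻³·A⁻²  ← same
  (4) Wb = V·s = kg·m²·s⁻²·A⁻¹
Only (3) matches kg·m²·s⁻³·A⁻².

(3)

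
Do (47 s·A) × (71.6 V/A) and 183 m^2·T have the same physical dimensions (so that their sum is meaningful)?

Yes

Dimensions:
  (47 s·A) × (71.6 V/A):  [s·A] · [kg·m²·s⁻³·A⁻²] = kg·m²·s⁻²·A⁻¹
  183 m^2·T:  T·m² = Wb·m⁻²·m² = kg·m²·s⁻²·A⁻¹
Both are kg·m²·s⁻²·A⁻¹, so they have the same dimensions and can be added.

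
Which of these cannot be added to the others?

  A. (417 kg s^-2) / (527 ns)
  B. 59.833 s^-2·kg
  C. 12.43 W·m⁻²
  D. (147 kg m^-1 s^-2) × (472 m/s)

Work out the base dimensions of each:
  A. [kg·s⁻²] / [s] = kg·s⁻³
  B. kg·s⁻²
  C. W·m⁻² = J·s⁻¹·m⁻² = kg·s⁻³
  D. [kg·m⁻¹·s⁻²] · [m·s⁻¹] = kg·s⁻³
All reduce to kg·s⁻³ except B., which is kg·s⁻².

B.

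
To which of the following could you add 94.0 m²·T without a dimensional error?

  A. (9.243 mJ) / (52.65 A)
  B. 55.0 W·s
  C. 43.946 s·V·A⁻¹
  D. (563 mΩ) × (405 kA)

A.

Reference: T·m² = Wb·m⁻²·m² = kg·m²·s⁻²·A⁻¹.
Each option:
  A. [kg·m²·s⁻²] / [A] = kg·m²·s⁻²·A⁻¹  ← same
  B. W·s = J·s⁻¹·s = kg·m²·s⁻²
  C. V·s·A⁻¹ = J·C⁻¹·s·A⁻¹ = kg·m²·s⁻²·A⁻²
  D. [kg·m²·s⁻³·A⁻²] · [A] = kg·m²·s⁻³·A⁻¹
Only A. matches kg·m²·s⁻²·A⁻¹.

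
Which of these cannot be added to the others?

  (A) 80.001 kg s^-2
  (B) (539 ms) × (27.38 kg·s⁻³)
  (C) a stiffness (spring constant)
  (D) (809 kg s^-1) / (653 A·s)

(D)

Reduce each to base SI dimensions:
  (A) kg·s⁻²
  (B) [s] · [kg·s⁻³] = kg·s⁻²
  (C) [stiffness (spring constant)] = kg·s⁻²
  (D) [kg·s⁻¹] / [s·A] = kg·s⁻²·A⁻¹
All reduce to kg·s⁻² except (D), which is kg·s⁻²·A⁻¹.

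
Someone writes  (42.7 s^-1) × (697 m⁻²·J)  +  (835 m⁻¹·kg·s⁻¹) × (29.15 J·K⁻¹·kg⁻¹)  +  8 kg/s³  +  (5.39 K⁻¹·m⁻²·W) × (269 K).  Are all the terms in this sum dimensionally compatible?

In SI base units:
  (42.7 s^-1) × (697 m⁻²·J):  [s⁻¹] · [kg·s⁻²] = kg·s⁻³
  (835 m⁻¹·kg·s⁻¹) × (29.15 J·K⁻¹·kg⁻¹):  [kg·m⁻¹·s⁻¹] · [m²·s⁻²·K⁻¹] = kg·m·s⁻³·K⁻¹
  8 kg/s³:  kg·s⁻³
  (5.39 K⁻¹·m⁻²·W) × (269 K):  [kg·s⁻³·K⁻¹] · [K] = kg·s⁻³
The terms do not share a single dimension (kg·m·s⁻³·K⁻¹ vs kg·s⁻³).

No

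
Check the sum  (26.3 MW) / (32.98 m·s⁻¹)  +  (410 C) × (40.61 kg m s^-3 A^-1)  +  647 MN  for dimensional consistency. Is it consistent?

Yes

Reduce each to base SI dimensions:
  (26.3 MW) / (32.98 m·s⁻¹):  [kg·m²·s⁻³] / [m·s⁻¹] = kg·m·s⁻²
  (410 C) × (40.61 kg m s^-3 A^-1):  [s·A] · [kg·m·s⁻³·A⁻¹] = kg·m·s⁻²
  647 MN:  N = kg·m·s⁻²
Every term reduces to kg·m·s⁻².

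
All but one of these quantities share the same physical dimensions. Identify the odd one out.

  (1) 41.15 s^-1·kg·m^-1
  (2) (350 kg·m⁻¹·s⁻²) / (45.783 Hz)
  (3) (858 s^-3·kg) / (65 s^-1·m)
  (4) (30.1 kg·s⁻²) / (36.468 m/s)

Dimensions:
  (1) kg·m⁻¹·s⁻¹
  (2) [kg·m⁻¹·s⁻²] / [s⁻¹] = kg·m⁻¹·s⁻¹
  (3) [kg·s⁻³] / [m·s⁻¹] = kg·m⁻¹·s⁻²
  (4) [kg·s⁻²] / [m·s⁻¹] = kg·m⁻¹·s⁻¹
All reduce to kg·m⁻¹·s⁻¹ except (3), which is kg·m⁻¹·s⁻².

(3)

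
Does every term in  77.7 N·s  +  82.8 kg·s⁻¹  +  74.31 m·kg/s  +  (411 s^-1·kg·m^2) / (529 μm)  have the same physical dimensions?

No

Work out the base dimensions of each:
  77.7 N·s:  N·s = kg·m·s⁻²·s = kg·m·s⁻¹
  82.8 kg·s⁻¹:  kg·s⁻¹
  74.31 m·kg/s:  kg·m·s⁻¹
  (411 s^-1·kg·m^2) / (529 μm):  [kg·m²·s⁻¹] / [m] = kg·m·s⁻¹
The terms do not share a single dimension (kg·m·s⁻¹ vs kg·s⁻¹).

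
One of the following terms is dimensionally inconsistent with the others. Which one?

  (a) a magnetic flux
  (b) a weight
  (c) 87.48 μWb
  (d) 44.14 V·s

Work out the base dimensions of each:
  (a) [magnetic flux] = kg·m²·s⁻²·A⁻¹
  (b) [weight] = kg·m·s⁻²
  (c) Wb = V·s = kg·m²·s⁻²·A⁻¹
  (d) V·s = J·C⁻¹·s = kg·m²·s⁻²·A⁻¹
All reduce to kg·m²·s⁻²·A⁻¹ except (b), which is kg·m·s⁻².

(b)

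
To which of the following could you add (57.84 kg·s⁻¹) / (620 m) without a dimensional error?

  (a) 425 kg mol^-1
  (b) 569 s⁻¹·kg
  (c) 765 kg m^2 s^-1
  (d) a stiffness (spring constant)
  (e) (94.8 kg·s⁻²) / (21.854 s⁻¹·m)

(e)

Reference: [kg·s⁻¹] / [m] = kg·m⁻¹·s⁻¹.
Each option:
  (a) kg·mol⁻¹
  (b) kg·s⁻¹
  (c) kg·m²·s⁻¹
  (d) [stiffness (spring constant)] = kg·s⁻²
  (e) [kg·s⁻²] / [m·s⁻¹] = kg·m⁻¹·s⁻¹  ← same
Only (e) matches kg·m⁻¹·s⁻¹.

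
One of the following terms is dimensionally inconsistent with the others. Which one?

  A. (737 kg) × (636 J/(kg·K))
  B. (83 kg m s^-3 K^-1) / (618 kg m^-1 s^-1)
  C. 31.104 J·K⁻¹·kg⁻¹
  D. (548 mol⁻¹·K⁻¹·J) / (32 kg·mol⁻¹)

Work out the base dimensions of each:
  A. [kg] · [m²·s⁻²·K⁻¹] = kg·m²·s⁻²·K⁻¹
  B. [kg·m·s⁻³·K⁻¹] / [kg·m⁻¹·s⁻¹] = m²·s⁻²·K⁻¹
  C. J·kg⁻¹·K⁻¹ = N·m·kg⁻¹·K⁻¹ = m²·s⁻²·K⁻¹
  D. [kg·m²·s⁻²·K⁻¹·mol⁻¹] / [kg·mol⁻¹] = m²·s⁻²·K⁻¹
All reduce to m²·s⁻²·K⁻¹ except A., which is kg·m²·s⁻²·K⁻¹.

A.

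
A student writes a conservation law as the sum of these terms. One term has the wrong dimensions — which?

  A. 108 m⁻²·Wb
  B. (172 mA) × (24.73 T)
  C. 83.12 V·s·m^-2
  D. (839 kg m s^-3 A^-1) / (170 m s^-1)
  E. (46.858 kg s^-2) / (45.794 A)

Work out the base dimensions of each:
  A. Wb·m⁻² = V·s·m⁻² = kg·s⁻²·A⁻¹
  B. [A] · [kg·s⁻²·A⁻¹] = kg·s⁻²
  C. V·s·m⁻² = J·C⁻¹·s·m⁻² = kg·s⁻²·A⁻¹
  D. [kg·m·s⁻³·A⁻¹] / [m·s⁻¹] = kg·s⁻²·A⁻¹
  E. [kg·s⁻²] / [A] = kg·s⁻²·A⁻¹
All reduce to kg·s⁻²·A⁻¹ except B., which is kg·s⁻².

B.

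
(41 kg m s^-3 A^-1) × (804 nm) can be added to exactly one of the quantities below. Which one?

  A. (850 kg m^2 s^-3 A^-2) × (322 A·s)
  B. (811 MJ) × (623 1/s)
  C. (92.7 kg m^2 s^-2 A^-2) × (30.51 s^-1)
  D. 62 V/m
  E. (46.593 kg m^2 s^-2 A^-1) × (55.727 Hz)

Reference: [kg·m·s⁻³·A⁻¹] · [m] = kg·m²·s⁻³·A⁻¹.
Each option:
  A. [kg·m²·s⁻³·A⁻²] · [s·A] = kg·m²·s⁻²·A⁻¹
  B. [kg·m²·s⁻²] · [s⁻¹] = kg·m²·s⁻³
  C. [kg·m²·s⁻²·A⁻²] · [s⁻¹] = kg·m²·s⁻³·A⁻²
  D. V·m⁻¹ = J·C⁻¹·m⁻¹ = kg·m·s⁻³·A⁻¹
  E. [kg·m²·s⁻²·A⁻¹] · [s⁻¹] = kg·m²·s⁻³·A⁻¹  ← same
Only E. matches kg·m²·s⁻³·A⁻¹.

E.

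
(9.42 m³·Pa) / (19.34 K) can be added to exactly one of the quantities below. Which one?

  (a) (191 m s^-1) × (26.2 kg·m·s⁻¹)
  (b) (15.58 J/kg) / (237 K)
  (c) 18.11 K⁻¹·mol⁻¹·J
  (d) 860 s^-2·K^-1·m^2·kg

Reference: [kg·m²·s⁻²] / [K] = kg·m²·s⁻²·K⁻¹.
Each option:
  (a) [m·s⁻¹] · [kg·m·s⁻¹] = kg·m²·s⁻²
  (b) [m²·s⁻²] / [K] = m²·s⁻²·K⁻¹
  (c) J·mol⁻¹·K⁻¹ = N·m·mol⁻¹·K⁻¹ = kg·m²·s⁻²·K⁻¹·mol⁻¹
  (d) kg·m²·s⁻²·K⁻¹  ← same
Only (d) matches kg·m²·s⁻²·K⁻¹.

(d)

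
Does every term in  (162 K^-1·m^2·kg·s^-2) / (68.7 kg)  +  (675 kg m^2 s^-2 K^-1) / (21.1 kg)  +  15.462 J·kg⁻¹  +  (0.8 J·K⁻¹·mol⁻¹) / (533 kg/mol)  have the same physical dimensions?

Expand each in SI base units:
  (162 K^-1·m^2·kg·s^-2) / (68.7 kg):  [kg·m²·s⁻²·K⁻¹] / [kg] = m²·s⁻²·K⁻¹
  (675 kg m^2 s^-2 K^-1) / (21.1 kg):  [kg·m²·s⁻²·K⁻¹] / [kg] = m²·s⁻²·K⁻¹
  15.462 J·kg⁻¹:  J·kg⁻¹ = N·m·kg⁻¹ = m²·s⁻²
  (0.8 J·K⁻¹·mol⁻¹) / (533 kg/mol):  [kg·m²·s⁻²·K⁻¹·mol⁻¹] / [kg·mol⁻¹] = m²·s⁻²·K⁻¹
The terms do not share a single dimension (m²·s⁻² vs m²·s⁻²·K⁻¹).

No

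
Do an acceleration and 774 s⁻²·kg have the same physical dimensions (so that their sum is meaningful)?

Dimensions:
  an acceleration:  [acceleration] = m·s⁻²
  774 s⁻²·kg:  kg·s⁻²
m·s⁻² ≠ kg·s⁻², so they cannot be added.

No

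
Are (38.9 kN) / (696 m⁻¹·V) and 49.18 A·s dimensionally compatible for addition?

In SI base units:
  (38.9 kN) / (696 m⁻¹·V):  [kg·m·s⁻²] / [kg·m·s⁻³·A⁻¹] = s·A
  49.18 A·s:  A·s = s·A
Both are s·A, so they have the same dimensions and can be added.

Yes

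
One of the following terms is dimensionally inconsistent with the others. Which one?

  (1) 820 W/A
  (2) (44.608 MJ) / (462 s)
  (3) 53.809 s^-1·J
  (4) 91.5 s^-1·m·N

(1)

Dimensions:
  (1) W·A⁻¹ = J·s⁻¹·A⁻¹ = kg·m²·s⁻³·A⁻¹
  (2) [kg·m²·s⁻²] / [s] = kg·m²·s⁻³
  (3) J·s⁻¹ = N·m·s⁻¹ = kg·m²·s⁻³
  (4) N·m·s⁻¹ = kg·m·s⁻²·m·s⁻¹ = kg·m²·s⁻³
All reduce to kg·m²·s⁻³ except (1), which is kg·m²·s⁻³·A⁻¹.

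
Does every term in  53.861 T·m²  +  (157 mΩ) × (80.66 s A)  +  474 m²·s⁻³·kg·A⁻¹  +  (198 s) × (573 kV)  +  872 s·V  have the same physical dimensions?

No

Reduce each to base SI dimensions:
  53.861 T·m²:  T·m² = Wb·m⁻²·m² = kg·m²·s⁻²·A⁻¹
  (157 mΩ) × (80.66 s A):  [kg·m²·s⁻³·A⁻²] · [s·A] = kg·m²·s⁻²·A⁻¹
  474 m²·s⁻³·kg·A⁻¹:  kg·m²·s⁻³·A⁻¹
  (198 s) × (573 kV):  [s] · [kg·m²·s⁻³·A⁻¹] = kg·m²·s⁻²·A⁻¹
  872 s·V:  V·s = J·C⁻¹·s = kg·m²·s⁻²·A⁻¹
The terms do not share a single dimension (kg·m²·s⁻²·A⁻¹ vs kg·m²·s⁻³·A⁻¹).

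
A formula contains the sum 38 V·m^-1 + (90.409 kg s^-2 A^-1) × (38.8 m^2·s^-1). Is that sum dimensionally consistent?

No

Dimensions:
  38 V·m^-1:  V·m⁻¹ = J·C⁻¹·m⁻¹ = kg·m·s⁻³·A⁻¹
  (90.409 kg s^-2 A^-1) × (38.8 m^2·s^-1):  [kg·s⁻²·A⁻¹] · [m²·s⁻¹] = kg·m²·s⁻³·A⁻¹
kg·m·s⁻³·A⁻¹ ≠ kg·m²·s⁻³·A⁻¹, so they cannot be added.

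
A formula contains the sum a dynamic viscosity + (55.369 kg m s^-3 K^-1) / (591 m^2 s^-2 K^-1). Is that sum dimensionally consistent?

In SI base units:
  a dynamic viscosity:  [dynamic viscosity] = kg·m⁻¹·s⁻¹
  (55.369 kg m s^-3 K^-1) / (591 m^2 s^-2 K^-1):  [kg·m·s⁻³·K⁻¹] / [m²·s⁻²·K⁻¹] = kg·m⁻¹·s⁻¹
Both are kg·m⁻¹·s⁻¹, so they have the same dimensions and can be added.

Yes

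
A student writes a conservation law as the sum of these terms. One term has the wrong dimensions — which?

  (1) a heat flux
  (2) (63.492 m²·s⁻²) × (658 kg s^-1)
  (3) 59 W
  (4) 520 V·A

(1)

In SI base units:
  (1) [heat flux] = kg·s⁻³
  (2) [m²·s⁻²] · [kg·s⁻¹] = kg·m²·s⁻³
  (3) W = J·s⁻¹ = kg·m²·s⁻³
  (4) V·A = J·C⁻¹·A = kg·m²·s⁻³
All reduce to kg·m²·s⁻³ except (1), which is kg·s⁻³.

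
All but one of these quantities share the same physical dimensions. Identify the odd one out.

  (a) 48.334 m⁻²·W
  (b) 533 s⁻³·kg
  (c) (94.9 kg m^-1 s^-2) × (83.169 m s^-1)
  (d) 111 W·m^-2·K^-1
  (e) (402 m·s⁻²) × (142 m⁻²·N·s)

Work out the base dimensions of each:
  (a) W·m⁻² = J·s⁻¹·m⁻² = kg·s⁻³
  (b) kg·s⁻³
  (c) [kg·m⁻¹·s⁻²] · [m·s⁻¹] = kg·s⁻³
  (d) W·m⁻²·K⁻¹ = J·s⁻¹·m⁻²·K⁻¹ = kg·s⁻³·K⁻¹
  (e) [m·s⁻²] · [kg·m⁻¹·s⁻¹] = kg·s⁻³
All reduce to kg·s⁻³ except (d), which is kg·s⁻³·K⁻¹.

(d)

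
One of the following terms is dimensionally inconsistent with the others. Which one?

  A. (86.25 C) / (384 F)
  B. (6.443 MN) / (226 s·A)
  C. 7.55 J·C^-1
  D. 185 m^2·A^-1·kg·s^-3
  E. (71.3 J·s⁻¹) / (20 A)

B.

Expand each in SI base units:
  A. [s·A] / [kg⁻¹·m⁻²·s⁴·A²] = kg·m²·s⁻³·A⁻¹
  B. [kg·m·s⁻²] / [s·A] = kg·m·s⁻³·A⁻¹
  C. J·C⁻¹ = N·m·(s·A)⁻¹ = kg·m²·s⁻³·A⁻¹
  D. kg·m²·s⁻³·A⁻¹
  E. [kg·m²·s⁻³] / [A] = kg·m²·s⁻³·A⁻¹
All reduce to kg·m²·s⁻³·A⁻¹ except B., which is kg·m·s⁻³·A⁻¹.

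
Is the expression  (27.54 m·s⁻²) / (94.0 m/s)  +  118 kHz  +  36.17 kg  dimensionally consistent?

Expand each in SI base units:
  (27.54 m·s⁻²) / (94.0 m/s):  [m·s⁻²] / [m·s⁻¹] = s⁻¹
  118 kHz:  Hz = s⁻¹
  36.17 kg:  kg
The terms do not share a single dimension (kg vs s⁻¹).

No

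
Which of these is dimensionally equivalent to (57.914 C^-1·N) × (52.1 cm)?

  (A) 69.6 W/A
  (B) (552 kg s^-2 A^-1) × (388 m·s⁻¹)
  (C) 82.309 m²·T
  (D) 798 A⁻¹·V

(A)

Reference: [kg·m·s⁻³·A⁻¹] · [m] = kg·m²·s⁻³·A⁻¹.
Each option:
  (A) W·A⁻¹ = J·s⁻¹·A⁻¹ = kg·m²·s⁻³·A⁻¹  ← same
  (B) [kg·s⁻²·A⁻¹] · [m·s⁻¹] = kg·m·s⁻³·A⁻¹
  (C) T·m² = Wb·m⁻²·m² = kg·m²·s⁻²·A⁻¹
  (D) V·A⁻¹ = J·C⁻¹·A⁻¹ = kg·m²·s⁻³·A⁻²
Only (A) matches kg·m²·s⁻³·A⁻¹.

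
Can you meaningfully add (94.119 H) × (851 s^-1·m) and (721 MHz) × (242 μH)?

No

In SI base units:
  (94.119 H) × (851 s^-1·m):  [kg·m²·s⁻²·A⁻²] · [m·s⁻¹] = kg·m³·s⁻³·A⁻²
  (721 MHz) × (242 μH):  [s⁻¹] · [kg·m²·s⁻²·A⁻²] = kg·m²·s⁻³·A⁻²
kg·m³·s⁻³·A⁻² ≠ kg·m²·s⁻³·A⁻², so they cannot be added.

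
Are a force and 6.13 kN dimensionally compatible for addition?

Reduce each to base SI dimensions:
  a force:  [force] = kg·m·s⁻²
  6.13 kN:  N = kg·m·s⁻²
Both are kg·m·s⁻², so they have the same dimensions and can be added.

Yes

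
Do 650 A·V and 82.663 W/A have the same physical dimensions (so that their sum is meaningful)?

In SI base units:
  650 A·V:  V·A = J·C⁻¹·A = kg·m²·s⁻³
  82.663 W/A:  W·A⁻¹ = J·s⁻¹·A⁻¹ = kg·m²·s⁻³·A⁻¹
kg·m²·s⁻³ ≠ kg·m²·s⁻³·A⁻¹, so they cannot be added.

No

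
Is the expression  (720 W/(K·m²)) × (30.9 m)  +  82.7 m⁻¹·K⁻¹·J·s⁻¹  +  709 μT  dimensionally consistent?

No

Expand each in SI base units:
  (720 W/(K·m²)) × (30.9 m):  [kg·s⁻³·K⁻¹] · [m] = kg·m·s⁻³·K⁻¹
  82.7 m⁻¹·K⁻¹·J·s⁻¹:  J·s⁻¹·m⁻¹·K⁻¹ = N·m·s⁻¹·m⁻¹·K⁻¹ = kg·m·s⁻³·K⁻¹
  709 μT:  T = Wb·m⁻² = kg·s⁻²·A⁻¹
The terms do not share a single dimension (kg·m·s⁻³·K⁻¹ vs kg·s⁻²·A⁻¹).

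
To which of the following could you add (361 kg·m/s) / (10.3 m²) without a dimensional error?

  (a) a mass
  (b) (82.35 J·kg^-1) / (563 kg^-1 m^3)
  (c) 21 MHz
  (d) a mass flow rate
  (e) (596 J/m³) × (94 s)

Reference: [kg·m·s⁻¹] / [m²] = kg·m⁻¹·s⁻¹.
Each option:
  (a) [mass] = kg
  (b) [m²·s⁻²] / [kg⁻¹·m³] = kg·m⁻¹·s⁻²
  (c) Hz = s⁻¹
  (d) [mass flow rate] = kg·s⁻¹
  (e) [kg·m⁻¹·s⁻²] · [s] = kg·m⁻¹·s⁻¹  ← same
Only (e) matches kg·m⁻¹·s⁻¹.

(e)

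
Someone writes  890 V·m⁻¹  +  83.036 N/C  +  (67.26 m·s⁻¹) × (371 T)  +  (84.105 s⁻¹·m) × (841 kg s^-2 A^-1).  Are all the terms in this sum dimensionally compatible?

Yes

Dimensions:
  890 V·m⁻¹:  V·m⁻¹ = J·C⁻¹·m⁻¹ = kg·m·s⁻³·A⁻¹
  83.036 N/C:  N·C⁻¹ = kg·m·s⁻²·(s·A)⁻¹ = kg·m·s⁻³·A⁻¹
  (67.26 m·s⁻¹) × (371 T):  [m·s⁻¹] · [kg·s⁻²·A⁻¹] = kg·m·s⁻³·A⁻¹
  (84.105 s⁻¹·m) × (841 kg s^-2 A^-1):  [m·s⁻¹] · [kg·s⁻²·A⁻¹] = kg·m·s⁻³·A⁻¹
Every term reduces to kg·m·s⁻³·A⁻¹.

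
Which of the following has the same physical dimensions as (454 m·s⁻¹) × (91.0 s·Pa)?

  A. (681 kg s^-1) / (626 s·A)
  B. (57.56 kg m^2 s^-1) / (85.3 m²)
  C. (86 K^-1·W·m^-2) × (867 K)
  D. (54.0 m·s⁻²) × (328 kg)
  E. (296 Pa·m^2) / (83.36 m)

Reference: [m·s⁻¹] · [kg·m⁻¹·s⁻¹] = kg·s⁻².
Each option:
  A. [kg·s⁻¹] / [s·A] = kg·s⁻²·A⁻¹
  B. [kg·m²·s⁻¹] / [m²] = kg·s⁻¹
  C. [kg·s⁻³·K⁻¹] · [K] = kg·s⁻³
  D. [m·s⁻²] · [kg] = kg·m·s⁻²
  E. [kg·m·s⁻²] / [m] = kg·s⁻²  ← same
Only E. matches kg·s⁻².

E.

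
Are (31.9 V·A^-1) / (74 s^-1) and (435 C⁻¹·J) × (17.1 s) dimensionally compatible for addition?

No

Expand each in SI base units:
  (31.9 V·A^-1) / (74 s^-1):  [kg·m²·s⁻³·A⁻²] / [s⁻¹] = kg·m²·s⁻²·A⁻²
  (435 C⁻¹·J) × (17.1 s):  [kg·m²·s⁻³·A⁻¹] · [s] = kg·m²·s⁻²·A⁻¹
kg·m²·s⁻²·A⁻² ≠ kg·m²·s⁻²·A⁻¹, so they cannot be added.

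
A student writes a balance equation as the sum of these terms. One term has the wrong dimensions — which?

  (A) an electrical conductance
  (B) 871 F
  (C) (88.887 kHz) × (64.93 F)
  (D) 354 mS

(B)

Expand each in SI base units:
  (A) [electrical conductance] = kg⁻¹·m⁻²·s³·A²
  (B) F = C·V⁻¹ = kg⁻¹·m⁻²·s⁴·A²
  (C) [s⁻¹] · [kg⁻¹·m⁻²·s⁴·A²] = kg⁻¹·m⁻²·s³·A²
  (D) S = Ω⁻¹ = kg⁻¹·m⁻²·s³·A²
All reduce to kg⁻¹·m⁻²·s³·A² except (B), which is kg⁻¹·m⁻²·s⁴·A².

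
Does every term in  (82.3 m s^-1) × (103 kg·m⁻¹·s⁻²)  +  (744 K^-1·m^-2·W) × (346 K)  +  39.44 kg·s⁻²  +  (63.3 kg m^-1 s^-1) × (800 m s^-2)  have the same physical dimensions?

No

In SI base units:
  (82.3 m s^-1) × (103 kg·m⁻¹·s⁻²):  [m·s⁻¹] · [kg·m⁻¹·s⁻²] = kg·s⁻³
  (744 K^-1·m^-2·W) × (346 K):  [kg·s⁻³·K⁻¹] · [K] = kg·s⁻³
  39.44 kg·s⁻²:  kg·s⁻²
  (63.3 kg m^-1 s^-1) × (800 m s^-2):  [kg·m⁻¹·s⁻¹] · [m·s⁻²] = kg·s⁻³
The terms do not share a single dimension (kg·s⁻² vs kg·s⁻³).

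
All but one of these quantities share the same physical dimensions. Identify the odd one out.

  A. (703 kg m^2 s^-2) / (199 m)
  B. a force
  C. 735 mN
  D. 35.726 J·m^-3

D.

Expand each in SI base units:
  A. [kg·m²·s⁻²] / [m] = kg·m·s⁻²
  B. [force] = kg·m·s⁻²
  C. N = kg·m·s⁻²
  D. J·m⁻³ = N·m·m⁻³ = kg·m⁻¹·s⁻²
All reduce to kg·m·s⁻² except D., which is kg·m⁻¹·s⁻².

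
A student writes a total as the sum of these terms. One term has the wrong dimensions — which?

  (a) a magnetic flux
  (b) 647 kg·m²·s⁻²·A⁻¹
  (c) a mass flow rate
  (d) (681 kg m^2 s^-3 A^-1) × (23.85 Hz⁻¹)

(c)

Dimensions:
  (a) [magnetic flux] = kg·m²·s⁻²·A⁻¹
  (b) kg·m²·s⁻²·A⁻¹
  (c) [mass flow rate] = kg·s⁻¹
  (d) [kg·m²·s⁻³·A⁻¹] · [s] = kg·m²·s⁻²·A⁻¹
All reduce to kg·m²·s⁻²·A⁻¹ except (c), which is kg·s⁻¹.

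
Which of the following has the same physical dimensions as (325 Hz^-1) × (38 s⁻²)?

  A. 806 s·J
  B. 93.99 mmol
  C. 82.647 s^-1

C.

Reference: [s] · [s⁻²] = s⁻¹.
Each option:
  A. J·s = N·m·s = kg·m²·s⁻¹
  B. mol
  C. s⁻¹  ← same
Only C. matches s⁻¹.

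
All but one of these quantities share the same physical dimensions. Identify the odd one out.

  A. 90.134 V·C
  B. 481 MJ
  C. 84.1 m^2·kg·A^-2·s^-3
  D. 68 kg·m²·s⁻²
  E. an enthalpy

C.

Dimensions:
  A. C·V = s·A·J·C⁻¹ = kg·m²·s⁻²
  B. J = N·m = kg·m²·s⁻²
  C. kg·m²·s⁻³·A⁻²
  D. kg·m²·s⁻²
  E. [enthalpy] = kg·m²·s⁻²
All reduce to kg·m²·s⁻² except C., which is kg·m²·s⁻³·A⁻².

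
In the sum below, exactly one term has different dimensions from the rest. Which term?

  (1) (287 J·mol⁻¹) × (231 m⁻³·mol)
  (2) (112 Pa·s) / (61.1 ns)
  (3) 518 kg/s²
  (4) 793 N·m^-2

Reduce each to base SI dimensions:
  (1) [kg·m²·s⁻²·mol⁻¹] · [m⁻³·mol] = kg·m⁻¹·s⁻²
  (2) [kg·m⁻¹·s⁻¹] / [s] = kg·m⁻¹·s⁻²
  (3) kg·s⁻²
  (4) N·m⁻² = kg·m·s⁻²·m⁻² = kg·m⁻¹·s⁻²
All reduce to kg·m⁻¹·s⁻² except (3), which is kg·s⁻².

(3)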